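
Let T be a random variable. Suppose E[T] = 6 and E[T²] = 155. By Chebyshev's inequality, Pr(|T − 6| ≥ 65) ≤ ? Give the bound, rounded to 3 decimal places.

Var(T) = E[T²] − (E[T])² = 155 − 36 = 119.
Chebyshev's inequality: Pr(|T − μ| ≥ t) ≤ Var(T)/t² = 119/4225 = 0.0282.

0.028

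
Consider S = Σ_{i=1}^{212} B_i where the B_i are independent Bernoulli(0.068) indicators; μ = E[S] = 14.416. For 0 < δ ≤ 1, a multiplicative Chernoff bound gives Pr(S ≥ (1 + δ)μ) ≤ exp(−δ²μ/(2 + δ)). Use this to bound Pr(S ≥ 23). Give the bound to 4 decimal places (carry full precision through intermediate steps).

0.1395

Write 23 = (1 + δ)μ, so δ = 23/14.416 − 1 = 0.5954495…
Then the exponent is δ²μ/(2 + δ) = (23 − μ)² / (μ·(2 + δ)) = 1.969346.
Bound = exp(−1.969346) = 0.13955.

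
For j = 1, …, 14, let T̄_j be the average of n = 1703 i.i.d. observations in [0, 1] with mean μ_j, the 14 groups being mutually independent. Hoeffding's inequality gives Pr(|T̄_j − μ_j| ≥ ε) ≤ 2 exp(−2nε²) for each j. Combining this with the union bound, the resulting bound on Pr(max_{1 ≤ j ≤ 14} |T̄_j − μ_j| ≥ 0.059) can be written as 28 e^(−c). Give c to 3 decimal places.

11.856

Union bound over the 14 events: Pr(max_{1 ≤ j ≤ 14} |T̄_j − μ_j| ≥ 0.059) ≤ 14·2·exp(−2nε²) = 28 exp(−2·1703·0.059²).
So c = 2·1703·0.059² = 11.8563.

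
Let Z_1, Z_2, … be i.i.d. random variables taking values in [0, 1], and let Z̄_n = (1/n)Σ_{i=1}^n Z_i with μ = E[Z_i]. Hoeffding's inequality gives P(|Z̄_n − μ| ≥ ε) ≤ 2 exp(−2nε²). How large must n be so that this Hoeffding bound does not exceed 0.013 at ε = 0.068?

Require 2·exp(−2nε²) ≤ 0.013, i.e. 2nε² ≥ ln(2/0.013) = 5.035953.
So n ≥ 5.035953 / (2·0.068²) = 544.545.
The smallest integer n is 545.

545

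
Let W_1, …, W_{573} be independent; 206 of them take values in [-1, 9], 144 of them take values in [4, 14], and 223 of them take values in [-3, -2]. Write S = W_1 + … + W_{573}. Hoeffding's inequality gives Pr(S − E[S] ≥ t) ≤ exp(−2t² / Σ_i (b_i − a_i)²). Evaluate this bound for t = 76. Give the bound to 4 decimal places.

0.7204

Σ(b_i − a_i)² = 206·10² + 144·10² + 223·1² = 35223.
Exponent = 2·76² / 35223 = 0.32797.
Bound = exp(−0.32797) = 0.72039.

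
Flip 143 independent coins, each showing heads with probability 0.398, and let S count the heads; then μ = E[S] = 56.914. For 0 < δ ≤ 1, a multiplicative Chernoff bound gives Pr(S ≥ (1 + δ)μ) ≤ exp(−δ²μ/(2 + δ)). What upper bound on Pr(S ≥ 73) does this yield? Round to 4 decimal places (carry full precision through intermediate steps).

Write 73 = (1 + δ)μ, so δ = 73/56.914 − 1 = 0.282637…
Then the exponent is δ²μ/(2 + δ) = (73 − μ)² / (μ·(2 + δ)) = 1.991775.
Bound = exp(−1.991775) = 0.13645.

0.1365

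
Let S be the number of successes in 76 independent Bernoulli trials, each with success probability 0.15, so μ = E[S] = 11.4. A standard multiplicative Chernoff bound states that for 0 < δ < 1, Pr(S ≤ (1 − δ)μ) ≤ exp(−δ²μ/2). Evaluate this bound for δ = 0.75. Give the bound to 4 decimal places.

Exponent = δ²μ/2 = 0.75²·11.4/2 = 3.2062.
Bound = exp(−3.2062) = 0.04051.

0.0405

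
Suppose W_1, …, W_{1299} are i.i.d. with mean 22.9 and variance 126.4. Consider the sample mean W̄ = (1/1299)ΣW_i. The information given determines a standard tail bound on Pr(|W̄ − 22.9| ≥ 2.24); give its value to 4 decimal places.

With mean and variance of each term known, Chebyshev's inequality bounds the deviation of the sum (or sample mean).
Var(W̄) = Var(W_i)/n = 126.4/1299 = 0.097306.
Chebyshev: Pr(|W̄ − 22.9| ≥ 2.24) ≤ Var(W̄)/(2.24)² = 126.4/(1299·2.24²) = 0.0194.

0.0194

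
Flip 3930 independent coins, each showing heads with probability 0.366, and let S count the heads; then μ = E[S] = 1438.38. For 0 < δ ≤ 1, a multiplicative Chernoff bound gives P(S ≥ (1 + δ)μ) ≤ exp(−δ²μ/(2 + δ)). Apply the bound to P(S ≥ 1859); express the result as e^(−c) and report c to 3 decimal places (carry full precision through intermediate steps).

53.655

Write 1859 = (1 + δ)μ, so δ = 1859/1438.38 − 1 = 0.2924262…
Then the exponent is δ²μ/(2 + δ) = (1859 − μ)² / (μ·(2 + δ)) = 53.655079.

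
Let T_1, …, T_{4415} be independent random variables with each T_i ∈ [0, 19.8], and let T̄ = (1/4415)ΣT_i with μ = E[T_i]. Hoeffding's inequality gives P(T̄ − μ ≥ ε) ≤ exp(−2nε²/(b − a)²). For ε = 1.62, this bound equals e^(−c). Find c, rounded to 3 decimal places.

59.110

c = 2nε²/(b − a)² = 2·4415·1.62² / 19.8² = 59.1099.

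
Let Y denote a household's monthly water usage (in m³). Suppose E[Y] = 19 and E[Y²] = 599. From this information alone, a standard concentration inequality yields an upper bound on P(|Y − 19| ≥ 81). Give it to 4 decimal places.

The first two moments determine the variance, so Chebyshev's inequality is the sharpest standard bound available.
Var(Y) = E[Y²] − (E[Y])² = 599 − 361 = 238.
Chebyshev's inequality: P(|Y − μ| ≥ t) ≤ Var(Y)/t² = 238/6561 = 0.0363.

0.0363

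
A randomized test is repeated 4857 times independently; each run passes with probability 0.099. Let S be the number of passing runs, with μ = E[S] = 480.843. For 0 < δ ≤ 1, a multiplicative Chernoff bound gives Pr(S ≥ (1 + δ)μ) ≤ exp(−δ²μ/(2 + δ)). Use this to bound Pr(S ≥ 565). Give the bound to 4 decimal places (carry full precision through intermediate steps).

0.0011

Write 565 = (1 + δ)μ, so δ = 565/480.843 − 1 = 0.1750197…
Then the exponent is δ²μ/(2 + δ) = (565 − μ)² / (μ·(2 + δ)) = 6.771954.
Bound = exp(−6.771954) = 0.00115.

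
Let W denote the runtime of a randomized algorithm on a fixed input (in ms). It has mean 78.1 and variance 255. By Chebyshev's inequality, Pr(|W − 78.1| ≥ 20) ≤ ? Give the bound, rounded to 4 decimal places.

Chebyshev: Pr(|W − μ| ≥ t) ≤ Var(W)/t².
Bound = 255 / 400 = 0.6375.

0.6375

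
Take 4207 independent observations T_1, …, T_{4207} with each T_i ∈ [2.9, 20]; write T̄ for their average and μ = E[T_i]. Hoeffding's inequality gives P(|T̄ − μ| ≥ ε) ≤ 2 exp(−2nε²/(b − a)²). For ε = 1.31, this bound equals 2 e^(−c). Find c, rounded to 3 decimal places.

c = 2nε²/(b − a)² = 2·4207·1.31² / 17.1² = 49.3802.

49.380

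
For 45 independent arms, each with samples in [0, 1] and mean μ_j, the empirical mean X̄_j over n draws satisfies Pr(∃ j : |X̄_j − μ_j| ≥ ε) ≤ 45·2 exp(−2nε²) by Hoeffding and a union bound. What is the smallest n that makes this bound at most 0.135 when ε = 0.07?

Need 2·45·exp(−2nε²) ≤ 0.135, i.e. exp(−2nε²) ≤ 0.135/90.
So 2nε² ≥ ln(90/0.135) = 6.502290.
Hence n ≥ 6.502290/(2·0.07²) = 663.499.
The smallest integer n is 664.

664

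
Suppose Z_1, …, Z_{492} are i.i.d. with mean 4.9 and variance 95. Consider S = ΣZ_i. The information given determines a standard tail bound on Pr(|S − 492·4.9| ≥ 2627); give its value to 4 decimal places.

With mean and variance of each term known, Chebyshev's inequality bounds the deviation of the sum (or sample mean).
Var(S) = n·Var(Z_i) = 492·95 = 46740.
Chebyshev: Pr(|S − 492·4.9| ≥ 2627) ≤ Var(S)/2627² = 46740/6901129 = 0.0068.

0.0068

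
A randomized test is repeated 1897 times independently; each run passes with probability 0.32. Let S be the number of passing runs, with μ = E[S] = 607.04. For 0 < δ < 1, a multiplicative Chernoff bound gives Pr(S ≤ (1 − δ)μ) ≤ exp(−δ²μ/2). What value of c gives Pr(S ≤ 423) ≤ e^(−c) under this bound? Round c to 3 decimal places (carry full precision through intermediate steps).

27.898

Write 423 = (1 − δ)μ, so δ = 1 − 423/607.04 = 0.3031761…
Then the exponent is δ²μ/2 = (μ − 423)²/(2μ) = 27.898262.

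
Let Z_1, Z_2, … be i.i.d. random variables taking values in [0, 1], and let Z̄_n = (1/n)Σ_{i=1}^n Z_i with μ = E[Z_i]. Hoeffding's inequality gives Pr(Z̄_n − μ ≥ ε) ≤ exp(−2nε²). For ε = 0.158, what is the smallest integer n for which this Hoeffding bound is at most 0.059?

57

Require exp(−2nε²) ≤ 0.059, i.e. 2nε² ≥ ln(1/0.059) = 2.830218.
So n ≥ 2.830218 / (2·0.158²) = 56.686.
The smallest integer n is 57.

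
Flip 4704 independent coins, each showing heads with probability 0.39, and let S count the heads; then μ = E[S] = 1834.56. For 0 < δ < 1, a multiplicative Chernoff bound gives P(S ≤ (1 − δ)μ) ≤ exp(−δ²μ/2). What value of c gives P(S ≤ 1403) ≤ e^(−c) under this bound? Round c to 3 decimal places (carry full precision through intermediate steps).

Write 1403 = (1 − δ)μ, so δ = 1 − 1403/1834.56 = 0.235239…
Then the exponent is δ²μ/2 = (μ − 1403)²/(2μ) = 50.759864.

50.760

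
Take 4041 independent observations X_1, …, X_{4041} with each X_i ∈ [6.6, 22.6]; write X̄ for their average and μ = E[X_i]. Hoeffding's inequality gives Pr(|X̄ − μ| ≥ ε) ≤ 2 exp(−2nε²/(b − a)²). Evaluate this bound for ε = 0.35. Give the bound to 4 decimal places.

Exponent: 2nε²/(b − a)² = 2·4041·0.35² / 16² = 3.86736.
Bound = 2·exp(−3.86736) = 0.04183.

0.0418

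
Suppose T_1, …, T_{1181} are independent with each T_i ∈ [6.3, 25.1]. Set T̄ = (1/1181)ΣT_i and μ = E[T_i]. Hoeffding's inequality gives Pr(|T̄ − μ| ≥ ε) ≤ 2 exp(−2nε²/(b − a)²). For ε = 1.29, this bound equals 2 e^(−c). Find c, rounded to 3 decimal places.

11.121

c = 2nε²/(b − a)² = 2·1181·1.29² / 18.8² = 11.1210.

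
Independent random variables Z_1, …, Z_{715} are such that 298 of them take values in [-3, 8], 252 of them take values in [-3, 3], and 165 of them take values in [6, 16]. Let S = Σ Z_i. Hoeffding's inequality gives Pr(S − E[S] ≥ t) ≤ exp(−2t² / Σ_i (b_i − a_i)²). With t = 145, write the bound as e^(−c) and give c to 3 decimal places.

0.682

Σ(b_i − a_i)² = 298·11² + 252·6² + 165·10² = 61630.
c = 2t² / 61630 = 2·145² / 61630 = 0.6823.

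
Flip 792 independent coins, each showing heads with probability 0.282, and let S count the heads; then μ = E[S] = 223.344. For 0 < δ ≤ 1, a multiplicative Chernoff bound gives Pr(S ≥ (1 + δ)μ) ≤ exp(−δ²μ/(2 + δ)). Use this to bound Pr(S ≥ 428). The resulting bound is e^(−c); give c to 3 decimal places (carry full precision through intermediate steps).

64.304

Write 428 = (1 + δ)μ, so δ = 428/223.344 − 1 = 0.9163264…
Then the exponent is δ²μ/(2 + δ) = (428 − μ)² / (μ·(2 + δ)) = 64.304083.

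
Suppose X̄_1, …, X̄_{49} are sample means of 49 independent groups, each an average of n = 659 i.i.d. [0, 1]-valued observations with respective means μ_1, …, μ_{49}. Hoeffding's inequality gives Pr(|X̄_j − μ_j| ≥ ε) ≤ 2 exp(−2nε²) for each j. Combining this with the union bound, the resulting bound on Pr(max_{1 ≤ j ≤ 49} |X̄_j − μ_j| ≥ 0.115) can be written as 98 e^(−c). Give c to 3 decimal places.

Union bound over the 49 events: Pr(max_{1 ≤ j ≤ 49} |X̄_j − μ_j| ≥ 0.115) ≤ 49·2·exp(−2nε²) = 98 exp(−2·659·0.115²).
So c = 2·659·0.115² = 17.4306.

17.431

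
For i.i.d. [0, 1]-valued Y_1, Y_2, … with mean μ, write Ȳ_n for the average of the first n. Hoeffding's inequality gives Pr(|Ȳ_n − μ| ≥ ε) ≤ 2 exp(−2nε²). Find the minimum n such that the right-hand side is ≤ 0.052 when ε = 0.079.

293

Require 2·exp(−2nε²) ≤ 0.052, i.e. 2nε² ≥ ln(2/0.052) = 3.649659.
So n ≥ 3.649659 / (2·0.079²) = 292.394.
The smallest integer n is 293.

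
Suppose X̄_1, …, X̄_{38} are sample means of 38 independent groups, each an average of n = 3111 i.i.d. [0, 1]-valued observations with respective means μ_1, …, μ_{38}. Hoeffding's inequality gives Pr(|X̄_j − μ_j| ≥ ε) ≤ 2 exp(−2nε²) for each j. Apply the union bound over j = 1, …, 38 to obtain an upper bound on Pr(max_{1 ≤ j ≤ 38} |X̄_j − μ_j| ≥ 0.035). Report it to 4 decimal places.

Per-experiment Hoeffding bound: 2·exp(−2·3111·0.035²) = 2·exp(−7.62195) = 0.00097917.
Union bound over 38 events: 38·0.00097917 = 0.03721.

0.0372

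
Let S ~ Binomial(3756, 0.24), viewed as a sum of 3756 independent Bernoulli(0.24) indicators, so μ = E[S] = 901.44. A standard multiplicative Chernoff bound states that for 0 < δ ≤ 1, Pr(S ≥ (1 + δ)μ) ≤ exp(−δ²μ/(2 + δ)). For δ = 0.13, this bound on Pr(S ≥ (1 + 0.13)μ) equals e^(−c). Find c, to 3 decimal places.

c = δ²μ/(2 + δ) = 0.13²·901.44/(2 + 0.13) = 7.1523.

7.152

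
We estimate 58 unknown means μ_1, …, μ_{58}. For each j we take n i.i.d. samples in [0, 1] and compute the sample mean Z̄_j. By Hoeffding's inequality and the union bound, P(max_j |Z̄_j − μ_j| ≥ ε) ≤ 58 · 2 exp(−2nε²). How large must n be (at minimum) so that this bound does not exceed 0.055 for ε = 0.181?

Need 2·58·exp(−2nε²) ≤ 0.055, i.e. exp(−2nε²) ≤ 0.055/116.
So 2nε² ≥ ln(116/0.055) = 7.654012.
Hence n ≥ 7.654012/(2·0.181²) = 116.816.
The smallest integer n is 117.

117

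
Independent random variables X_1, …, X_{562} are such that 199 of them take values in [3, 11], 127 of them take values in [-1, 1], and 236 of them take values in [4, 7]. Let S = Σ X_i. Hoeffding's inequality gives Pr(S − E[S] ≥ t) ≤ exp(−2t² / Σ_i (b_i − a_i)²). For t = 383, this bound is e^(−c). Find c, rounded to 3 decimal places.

19.090

Σ(b_i − a_i)² = 199·8² + 127·2² + 236·3² = 15368.
c = 2t² / 15368 = 2·383² / 15368 = 19.0902.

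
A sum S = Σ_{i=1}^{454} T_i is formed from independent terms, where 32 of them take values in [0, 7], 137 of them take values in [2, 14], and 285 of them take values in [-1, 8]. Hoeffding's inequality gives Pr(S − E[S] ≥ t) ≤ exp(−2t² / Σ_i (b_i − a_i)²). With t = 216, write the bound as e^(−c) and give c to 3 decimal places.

2.103

Σ(b_i − a_i)² = 32·7² + 137·12² + 285·9² = 44381.
c = 2t² / 44381 = 2·216² / 44381 = 2.1025.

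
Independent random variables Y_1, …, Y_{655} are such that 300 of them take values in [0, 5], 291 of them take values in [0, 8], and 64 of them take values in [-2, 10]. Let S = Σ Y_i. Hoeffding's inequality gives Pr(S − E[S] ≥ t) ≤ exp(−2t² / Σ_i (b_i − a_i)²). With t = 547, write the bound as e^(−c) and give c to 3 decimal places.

Σ(b_i − a_i)² = 300·5² + 291·8² + 64·12² = 35340.
c = 2t² / 35340 = 2·547² / 35340 = 16.9332.

16.933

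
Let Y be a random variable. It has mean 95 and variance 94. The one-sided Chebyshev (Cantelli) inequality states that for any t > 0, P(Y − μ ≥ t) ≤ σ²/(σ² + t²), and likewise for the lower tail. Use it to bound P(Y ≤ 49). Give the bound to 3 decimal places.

0.043

Here σ² = 94 and t = 46, so σ² + t² = 2210.
Cantelli's bound: 94/2210 = 0.0425.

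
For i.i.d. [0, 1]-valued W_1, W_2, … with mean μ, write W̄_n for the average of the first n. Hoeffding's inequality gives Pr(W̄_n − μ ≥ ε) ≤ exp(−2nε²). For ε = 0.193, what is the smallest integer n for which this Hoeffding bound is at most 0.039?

44

Require exp(−2nε²) ≤ 0.039, i.e. 2nε² ≥ ln(1/0.039) = 3.244194.
So n ≥ 3.244194 / (2·0.193²) = 43.547.
The smallest integer n is 44.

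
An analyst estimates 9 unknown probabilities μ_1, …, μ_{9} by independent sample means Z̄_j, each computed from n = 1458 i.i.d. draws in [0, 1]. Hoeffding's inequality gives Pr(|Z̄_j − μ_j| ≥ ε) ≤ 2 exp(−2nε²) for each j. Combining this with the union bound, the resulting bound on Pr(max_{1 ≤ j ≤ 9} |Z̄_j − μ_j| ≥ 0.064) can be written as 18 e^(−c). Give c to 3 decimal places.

11.944

Union bound over the 9 events: Pr(max_{1 ≤ j ≤ 9} |Z̄_j − μ_j| ≥ 0.064) ≤ 9·2·exp(−2nε²) = 18 exp(−2·1458·0.064²).
So c = 2·1458·0.064² = 11.9439.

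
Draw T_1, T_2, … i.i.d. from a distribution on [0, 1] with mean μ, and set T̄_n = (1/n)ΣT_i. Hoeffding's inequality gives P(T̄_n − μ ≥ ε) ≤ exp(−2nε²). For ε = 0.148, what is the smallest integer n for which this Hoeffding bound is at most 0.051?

Require exp(−2nε²) ≤ 0.051, i.e. 2nε² ≥ ln(1/0.051) = 2.975930.
So n ≥ 2.975930 / (2·0.148²) = 67.931.
The smallest integer n is 68.

68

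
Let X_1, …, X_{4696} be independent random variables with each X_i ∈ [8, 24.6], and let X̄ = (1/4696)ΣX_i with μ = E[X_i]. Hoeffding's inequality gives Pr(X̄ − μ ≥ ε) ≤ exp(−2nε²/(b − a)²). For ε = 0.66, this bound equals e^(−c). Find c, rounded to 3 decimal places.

c = 2nε²/(b − a)² = 2·4696·0.66² / 16.6² = 14.8467.

14.847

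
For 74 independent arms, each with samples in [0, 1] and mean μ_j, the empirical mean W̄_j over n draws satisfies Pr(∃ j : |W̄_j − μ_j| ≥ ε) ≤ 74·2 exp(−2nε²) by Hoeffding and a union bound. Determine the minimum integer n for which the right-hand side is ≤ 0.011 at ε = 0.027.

Need 2·74·exp(−2nε²) ≤ 0.011, i.e. exp(−2nε²) ≤ 0.011/148.
So 2nε² ≥ ln(148/0.011) = 9.507072.
Hence n ≥ 9.507072/(2·0.027²) = 6520.626.
The smallest integer n is 6521.

6521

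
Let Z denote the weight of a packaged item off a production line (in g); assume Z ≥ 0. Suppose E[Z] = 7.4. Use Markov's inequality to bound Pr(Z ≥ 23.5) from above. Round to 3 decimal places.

Markov's inequality: for a non-negative random variable, Pr(Z ≥ a) ≤ E[Z]/a.
Here E[Z] = 7.4 and a = 23.5, so the bound is 7.4/23.5 = 0.3149.

0.315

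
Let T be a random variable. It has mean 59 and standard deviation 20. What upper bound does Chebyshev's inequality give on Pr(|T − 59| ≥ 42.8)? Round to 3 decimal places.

Chebyshev: Pr(|T − μ| ≥ t) ≤ Var(T)/t².
Var(T) = σ² = 20² = 400.
Bound = 400 / 1831.84 = 0.2184.

0.218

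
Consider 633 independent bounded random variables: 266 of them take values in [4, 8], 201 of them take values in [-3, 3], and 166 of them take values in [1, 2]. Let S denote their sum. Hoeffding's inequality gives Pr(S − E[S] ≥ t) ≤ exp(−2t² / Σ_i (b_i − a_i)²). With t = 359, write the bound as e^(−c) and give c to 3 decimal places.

22.110

Σ(b_i − a_i)² = 266·4² + 201·6² + 166·1² = 11658.
c = 2t² / 11658 = 2·359² / 11658 = 22.1103.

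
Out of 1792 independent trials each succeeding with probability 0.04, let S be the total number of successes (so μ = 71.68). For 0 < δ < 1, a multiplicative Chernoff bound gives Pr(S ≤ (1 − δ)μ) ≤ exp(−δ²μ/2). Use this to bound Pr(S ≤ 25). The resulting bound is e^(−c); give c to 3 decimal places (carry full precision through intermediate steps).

Write 25 = (1 − δ)μ, so δ = 1 − 25/71.68 = 0.6512277…
Then the exponent is δ²μ/2 = (μ − 25)²/(2μ) = 15.199654.

15.200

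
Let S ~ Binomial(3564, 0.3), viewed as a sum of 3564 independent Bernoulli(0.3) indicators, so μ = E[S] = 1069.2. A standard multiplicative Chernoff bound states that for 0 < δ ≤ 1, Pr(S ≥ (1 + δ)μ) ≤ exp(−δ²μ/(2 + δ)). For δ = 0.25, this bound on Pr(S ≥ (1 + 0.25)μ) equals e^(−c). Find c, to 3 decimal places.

c = δ²μ/(2 + δ) = 0.25²·1069.2/(2 + 0.25) = 29.7000.

29.700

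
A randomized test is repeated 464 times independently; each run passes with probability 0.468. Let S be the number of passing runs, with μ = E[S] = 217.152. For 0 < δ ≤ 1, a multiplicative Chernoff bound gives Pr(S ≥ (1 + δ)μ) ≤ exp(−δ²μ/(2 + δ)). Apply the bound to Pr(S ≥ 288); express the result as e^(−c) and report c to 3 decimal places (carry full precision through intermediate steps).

Write 288 = (1 + δ)μ, so δ = 288/217.152 − 1 = 0.3262599…
Then the exponent is δ²μ/(2 + δ) = (288 − μ)² / (μ·(2 + δ)) = 9.936493.

9.936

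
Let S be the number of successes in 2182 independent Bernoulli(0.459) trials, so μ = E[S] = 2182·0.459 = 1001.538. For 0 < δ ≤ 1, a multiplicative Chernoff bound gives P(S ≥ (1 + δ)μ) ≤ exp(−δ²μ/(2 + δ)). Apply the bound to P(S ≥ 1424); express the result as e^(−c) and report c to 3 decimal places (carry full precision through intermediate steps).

Write 1424 = (1 + δ)μ, so δ = 1424/1001.538 − 1 = 0.4218133…
Then the exponent is δ²μ/(2 + δ) = (1424 − μ)² / (μ·(2 + δ)) = 73.581260.

73.581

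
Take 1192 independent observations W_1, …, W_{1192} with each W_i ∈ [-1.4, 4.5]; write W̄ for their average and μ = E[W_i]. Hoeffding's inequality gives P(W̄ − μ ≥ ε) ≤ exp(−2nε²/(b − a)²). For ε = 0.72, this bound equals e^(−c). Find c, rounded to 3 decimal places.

35.503

c = 2nε²/(b − a)² = 2·1192·0.72² / 5.9² = 35.5032.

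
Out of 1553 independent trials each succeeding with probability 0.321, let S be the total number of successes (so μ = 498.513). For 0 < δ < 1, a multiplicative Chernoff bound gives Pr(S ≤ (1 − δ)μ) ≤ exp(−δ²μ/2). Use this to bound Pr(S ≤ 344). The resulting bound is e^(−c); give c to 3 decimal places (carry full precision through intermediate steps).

Write 344 = (1 − δ)μ, so δ = 1 − 344/498.513 = 0.3099478…
Then the exponent is δ²μ/2 = (μ − 344)²/(2μ) = 23.945481.

23.945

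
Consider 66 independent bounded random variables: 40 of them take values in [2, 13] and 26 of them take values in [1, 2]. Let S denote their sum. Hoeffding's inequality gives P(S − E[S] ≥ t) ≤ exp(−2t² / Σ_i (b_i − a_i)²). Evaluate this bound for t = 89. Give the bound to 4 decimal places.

0.0386

Σ(b_i − a_i)² = 40·11² + 26·1² = 4866.
Exponent = 2·89² / 4866 = 3.25565.
Bound = exp(−3.25565) = 0.03856.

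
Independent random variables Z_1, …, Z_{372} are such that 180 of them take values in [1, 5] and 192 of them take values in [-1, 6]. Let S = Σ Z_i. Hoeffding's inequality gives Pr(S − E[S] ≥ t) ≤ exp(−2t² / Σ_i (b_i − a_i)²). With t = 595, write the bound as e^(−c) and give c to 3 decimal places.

Σ(b_i − a_i)² = 180·4² + 192·7² = 12288.
c = 2t² / 12288 = 2·595² / 12288 = 57.6213.

57.621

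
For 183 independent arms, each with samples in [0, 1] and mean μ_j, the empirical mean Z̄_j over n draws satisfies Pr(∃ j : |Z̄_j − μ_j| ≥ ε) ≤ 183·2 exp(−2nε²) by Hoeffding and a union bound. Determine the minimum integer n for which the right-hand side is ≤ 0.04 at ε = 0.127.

283

Need 2·183·exp(−2nε²) ≤ 0.04, i.e. exp(−2nε²) ≤ 0.04/366.
So 2nε² ≥ ln(366/0.04) = 9.121509.
Hence n ≥ 9.121509/(2·0.127²) = 282.767.
The smallest integer n is 283.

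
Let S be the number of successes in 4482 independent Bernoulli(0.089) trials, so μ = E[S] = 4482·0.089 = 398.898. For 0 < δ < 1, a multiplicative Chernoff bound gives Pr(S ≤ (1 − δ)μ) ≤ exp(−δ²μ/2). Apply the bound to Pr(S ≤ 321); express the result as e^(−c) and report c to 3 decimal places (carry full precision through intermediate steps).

Write 321 = (1 − δ)μ, so δ = 1 − 321/398.898 = 0.195283…
Then the exponent is δ²μ/2 = (μ − 321)²/(2μ) = 7.606078.

7.606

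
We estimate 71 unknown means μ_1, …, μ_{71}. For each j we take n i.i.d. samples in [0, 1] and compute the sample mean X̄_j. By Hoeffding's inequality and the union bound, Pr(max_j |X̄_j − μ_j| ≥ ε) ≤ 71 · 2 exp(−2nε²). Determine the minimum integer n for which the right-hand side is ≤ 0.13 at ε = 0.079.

Need 2·71·exp(−2nε²) ≤ 0.13, i.e. exp(−2nε²) ≤ 0.13/142.
So 2nε² ≥ ln(142/0.13) = 6.996048.
Hence n ≥ 6.996048/(2·0.079²) = 560.491.
The smallest integer n is 561.

561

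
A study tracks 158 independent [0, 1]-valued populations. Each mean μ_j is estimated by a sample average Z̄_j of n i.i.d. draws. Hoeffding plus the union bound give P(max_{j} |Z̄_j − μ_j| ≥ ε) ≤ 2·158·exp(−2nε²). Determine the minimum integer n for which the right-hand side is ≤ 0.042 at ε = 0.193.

Need 2·158·exp(−2nε²) ≤ 0.042, i.e. exp(−2nε²) ≤ 0.042/316.
So 2nε² ≥ ln(316/0.042) = 8.925828.
Hence n ≥ 8.925828/(2·0.193²) = 119.813.
The smallest integer n is 120.

120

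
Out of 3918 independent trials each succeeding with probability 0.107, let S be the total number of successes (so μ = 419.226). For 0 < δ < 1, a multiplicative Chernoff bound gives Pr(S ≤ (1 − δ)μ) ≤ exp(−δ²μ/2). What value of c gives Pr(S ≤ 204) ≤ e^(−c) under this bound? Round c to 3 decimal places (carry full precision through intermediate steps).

55.247

Write 204 = (1 − δ)μ, so δ = 1 − 204/419.226 = 0.513389…
Then the exponent is δ²μ/2 = (μ − 204)²/(2μ) = 55.247326.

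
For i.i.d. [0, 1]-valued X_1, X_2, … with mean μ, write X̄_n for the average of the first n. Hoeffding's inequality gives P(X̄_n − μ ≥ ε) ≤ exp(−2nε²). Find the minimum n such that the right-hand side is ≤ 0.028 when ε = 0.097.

Require exp(−2nε²) ≤ 0.028, i.e. 2nε² ≥ ln(1/0.028) = 3.575551.
So n ≥ 3.575551 / (2·0.097²) = 190.007.
The smallest integer n is 191.

191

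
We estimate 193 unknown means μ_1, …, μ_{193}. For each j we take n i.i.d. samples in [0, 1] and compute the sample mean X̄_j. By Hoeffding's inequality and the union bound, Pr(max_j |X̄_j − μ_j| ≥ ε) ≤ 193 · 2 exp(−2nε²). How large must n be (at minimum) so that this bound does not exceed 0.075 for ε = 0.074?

781

Need 2·193·exp(−2nε²) ≤ 0.075, i.e. exp(−2nε²) ≤ 0.075/386.
So 2nε² ≥ ln(386/0.075) = 8.546105.
Hence n ≥ 8.546105/(2·0.074²) = 780.324.
The smallest integer n is 781.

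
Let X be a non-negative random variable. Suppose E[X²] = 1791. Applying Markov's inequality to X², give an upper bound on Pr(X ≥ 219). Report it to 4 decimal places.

Since X ≥ 0, the event {X ≥ 219} is the same as {X² ≥ 47961}.
Markov's inequality applied to X² gives Pr(X² ≥ 47961) ≤ E[X²]/47961 = 1791/47961 = 0.0373.

0.0373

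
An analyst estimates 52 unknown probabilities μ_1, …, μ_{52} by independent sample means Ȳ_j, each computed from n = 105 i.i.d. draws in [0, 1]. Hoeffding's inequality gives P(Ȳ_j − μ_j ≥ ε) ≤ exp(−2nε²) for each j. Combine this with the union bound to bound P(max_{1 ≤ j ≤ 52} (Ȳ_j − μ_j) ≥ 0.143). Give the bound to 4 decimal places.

Per-experiment Hoeffding bound: exp(−2·105·0.143²) = exp(−4.29429) = 0.013646.
Union bound over 52 events: 52·0.013646 = 0.70961.

0.7096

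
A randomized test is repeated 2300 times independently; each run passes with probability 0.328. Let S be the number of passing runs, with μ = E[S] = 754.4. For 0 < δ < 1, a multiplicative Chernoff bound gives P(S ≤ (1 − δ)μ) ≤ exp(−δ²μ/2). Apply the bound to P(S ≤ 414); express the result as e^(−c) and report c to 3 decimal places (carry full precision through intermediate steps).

76.798

Write 414 = (1 − δ)μ, so δ = 1 − 414/754.4 = 0.4512195…
Then the exponent is δ²μ/2 = (μ − 414)²/(2μ) = 76.797561.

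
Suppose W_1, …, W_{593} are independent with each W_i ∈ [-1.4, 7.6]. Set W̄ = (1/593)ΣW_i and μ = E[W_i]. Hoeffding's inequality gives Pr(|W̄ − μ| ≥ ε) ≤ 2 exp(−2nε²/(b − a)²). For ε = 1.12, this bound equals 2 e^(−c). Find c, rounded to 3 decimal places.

18.367

c = 2nε²/(b − a)² = 2·593·1.12² / 9² = 18.3669.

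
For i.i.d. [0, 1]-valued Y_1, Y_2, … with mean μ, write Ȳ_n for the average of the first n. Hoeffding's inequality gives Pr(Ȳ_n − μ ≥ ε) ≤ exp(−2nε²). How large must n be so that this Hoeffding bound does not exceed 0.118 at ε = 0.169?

38

Require exp(−2nε²) ≤ 0.118, i.e. 2nε² ≥ ln(1/0.118) = 2.137071.
So n ≥ 2.137071 / (2·0.169²) = 37.412.
The smallest integer n is 38.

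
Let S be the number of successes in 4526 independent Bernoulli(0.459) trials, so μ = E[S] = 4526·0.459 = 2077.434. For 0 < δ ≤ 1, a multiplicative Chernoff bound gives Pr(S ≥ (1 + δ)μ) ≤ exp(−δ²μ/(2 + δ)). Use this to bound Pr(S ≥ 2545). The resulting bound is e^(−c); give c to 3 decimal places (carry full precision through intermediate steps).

Write 2545 = (1 + δ)μ, so δ = 2545/2077.434 − 1 = 0.225069…
Then the exponent is δ²μ/(2 + δ) = (2545 − μ)² / (μ·(2 + δ)) = 47.294989.

47.295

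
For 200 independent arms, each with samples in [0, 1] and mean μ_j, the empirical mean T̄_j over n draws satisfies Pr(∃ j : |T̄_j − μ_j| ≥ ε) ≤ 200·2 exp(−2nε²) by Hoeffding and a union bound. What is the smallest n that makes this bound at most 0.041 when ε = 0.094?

520

Need 2·200·exp(−2nε²) ≤ 0.041, i.e. exp(−2nε²) ≤ 0.041/400.
So 2nε² ≥ ln(400/0.041) = 9.185648.
Hence n ≥ 9.185648/(2·0.094²) = 519.785.
The smallest integer n is 520.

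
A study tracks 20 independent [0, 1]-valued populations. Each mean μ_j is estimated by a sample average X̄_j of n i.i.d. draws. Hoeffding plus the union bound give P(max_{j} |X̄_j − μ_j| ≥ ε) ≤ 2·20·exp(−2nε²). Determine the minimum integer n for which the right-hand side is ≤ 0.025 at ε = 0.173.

124

Need 2·20·exp(−2nε²) ≤ 0.025, i.e. exp(−2nε²) ≤ 0.025/40.
So 2nε² ≥ ln(40/0.025) = 7.377759.
Hence n ≥ 7.377759/(2·0.173²) = 123.254.
The smallest integer n is 124.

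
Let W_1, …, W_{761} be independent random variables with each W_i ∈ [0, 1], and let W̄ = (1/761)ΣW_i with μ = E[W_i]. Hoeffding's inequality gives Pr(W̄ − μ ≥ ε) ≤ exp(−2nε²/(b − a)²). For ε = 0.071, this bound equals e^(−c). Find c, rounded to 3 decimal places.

c = 2nε²/(b − a)² = 2·761·0.071² / 1² = 7.6724.

7.672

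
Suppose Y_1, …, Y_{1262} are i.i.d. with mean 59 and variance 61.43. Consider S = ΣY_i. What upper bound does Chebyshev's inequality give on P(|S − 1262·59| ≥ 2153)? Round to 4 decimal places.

0.0167

Var(S) = n·Var(Y_i) = 1262·61.43 = 77524.66.
Chebyshev: P(|S − 1262·59| ≥ 2153) ≤ Var(S)/2153² = 77524.66/4635409 = 0.0167.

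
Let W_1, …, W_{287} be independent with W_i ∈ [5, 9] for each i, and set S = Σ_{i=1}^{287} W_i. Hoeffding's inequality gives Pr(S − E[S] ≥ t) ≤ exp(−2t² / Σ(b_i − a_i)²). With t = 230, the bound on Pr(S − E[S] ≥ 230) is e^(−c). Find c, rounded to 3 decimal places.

23.040

Σ(b_i − a_i)² = 287·(4)² = 4592.
c = 2t²/4592 = 2·230²/4592 = 23.0401.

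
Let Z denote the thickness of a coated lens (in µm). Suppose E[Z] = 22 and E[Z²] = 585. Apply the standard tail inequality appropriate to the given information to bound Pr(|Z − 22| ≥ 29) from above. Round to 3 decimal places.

0.120

The first two moments determine the variance, so Chebyshev's inequality is the sharpest standard bound available.
Var(Z) = E[Z²] − (E[Z])² = 585 − 484 = 101.
Chebyshev's inequality: Pr(|Z − μ| ≥ t) ≤ Var(Z)/t² = 101/841 = 0.1201.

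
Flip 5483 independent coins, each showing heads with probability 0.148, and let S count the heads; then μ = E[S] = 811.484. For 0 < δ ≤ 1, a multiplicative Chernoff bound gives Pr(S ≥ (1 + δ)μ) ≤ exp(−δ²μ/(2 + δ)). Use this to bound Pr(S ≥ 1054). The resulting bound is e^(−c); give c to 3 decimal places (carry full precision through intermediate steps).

31.527

Write 1054 = (1 + δ)μ, so δ = 1054/811.484 − 1 = 0.2988549…
Then the exponent is δ²μ/(2 + δ) = (1054 − μ)² / (μ·(2 + δ)) = 31.527480.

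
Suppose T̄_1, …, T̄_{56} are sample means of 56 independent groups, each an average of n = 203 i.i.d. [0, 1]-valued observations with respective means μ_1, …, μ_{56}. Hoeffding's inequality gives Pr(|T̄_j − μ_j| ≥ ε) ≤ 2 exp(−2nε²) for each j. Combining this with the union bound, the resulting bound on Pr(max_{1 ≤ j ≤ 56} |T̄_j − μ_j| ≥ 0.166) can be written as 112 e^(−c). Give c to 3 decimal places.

11.188

Union bound over the 56 events: Pr(max_{1 ≤ j ≤ 56} |T̄_j − μ_j| ≥ 0.166) ≤ 56·2·exp(−2nε²) = 112 exp(−2·203·0.166²).
So c = 2·203·0.166² = 11.1877.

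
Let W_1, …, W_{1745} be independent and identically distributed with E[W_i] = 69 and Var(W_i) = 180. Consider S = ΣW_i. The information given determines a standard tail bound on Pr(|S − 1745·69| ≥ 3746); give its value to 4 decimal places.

0.0224

With mean and variance of each term known, Chebyshev's inequality bounds the deviation of the sum (or sample mean).
Var(S) = n·Var(W_i) = 1745·180 = 314100.
Chebyshev: Pr(|S − 1745·69| ≥ 3746) ≤ Var(S)/3746² = 314100/14032516 = 0.0224.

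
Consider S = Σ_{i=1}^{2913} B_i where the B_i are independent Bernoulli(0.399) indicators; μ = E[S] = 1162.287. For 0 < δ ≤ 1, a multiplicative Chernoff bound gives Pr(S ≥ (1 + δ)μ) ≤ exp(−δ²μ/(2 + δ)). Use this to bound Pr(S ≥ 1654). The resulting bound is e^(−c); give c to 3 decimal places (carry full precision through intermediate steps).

85.851

Write 1654 = (1 + δ)μ, so δ = 1654/1162.287 − 1 = 0.4230564…
Then the exponent is δ²μ/(2 + δ) = (1654 − μ)² / (μ·(2 + δ)) = 85.851220.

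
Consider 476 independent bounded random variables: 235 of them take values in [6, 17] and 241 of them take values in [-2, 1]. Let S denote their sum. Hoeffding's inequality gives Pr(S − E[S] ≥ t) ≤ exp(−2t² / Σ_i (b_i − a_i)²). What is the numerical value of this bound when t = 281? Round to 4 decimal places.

0.0057

Σ(b_i − a_i)² = 235·11² + 241·3² = 30604.
Exponent = 2·281² / 30604 = 5.16018.
Bound = exp(−5.16018) = 0.00574.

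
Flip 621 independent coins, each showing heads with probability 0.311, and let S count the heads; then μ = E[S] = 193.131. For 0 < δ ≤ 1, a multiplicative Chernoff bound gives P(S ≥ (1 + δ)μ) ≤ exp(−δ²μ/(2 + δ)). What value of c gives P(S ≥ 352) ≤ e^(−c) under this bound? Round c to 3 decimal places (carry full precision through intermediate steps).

Write 352 = (1 + δ)μ, so δ = 352/193.131 − 1 = 0.8225971…
Then the exponent is δ²μ/(2 + δ) = (352 − μ)² / (μ·(2 + δ)) = 46.299622.

46.300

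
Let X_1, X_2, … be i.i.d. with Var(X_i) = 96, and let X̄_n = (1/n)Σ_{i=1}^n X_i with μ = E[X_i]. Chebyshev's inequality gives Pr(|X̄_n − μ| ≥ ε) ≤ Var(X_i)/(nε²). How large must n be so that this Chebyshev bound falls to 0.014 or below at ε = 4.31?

370

Require 96/(n·4.31²) ≤ 0.014, i.e. n ≥ 96/(0.014·4.31²) = 369.138.
The smallest integer n is 370.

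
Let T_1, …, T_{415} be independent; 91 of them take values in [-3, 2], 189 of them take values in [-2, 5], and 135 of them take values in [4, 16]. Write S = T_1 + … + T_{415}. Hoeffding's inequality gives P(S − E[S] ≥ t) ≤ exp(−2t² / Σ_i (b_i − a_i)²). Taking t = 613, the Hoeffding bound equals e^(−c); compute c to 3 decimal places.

Σ(b_i − a_i)² = 91·5² + 189·7² + 135·12² = 30976.
c = 2t² / 30976 = 2·613² / 30976 = 24.2619.

24.262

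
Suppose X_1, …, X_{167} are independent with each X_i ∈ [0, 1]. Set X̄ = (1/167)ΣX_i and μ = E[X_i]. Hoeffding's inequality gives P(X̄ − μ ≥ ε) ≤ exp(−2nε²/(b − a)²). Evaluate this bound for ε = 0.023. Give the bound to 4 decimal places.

Exponent: 2nε²/(b − a)² = 2·167·0.023² / 1² = 0.17669.
Bound = exp(−0.17669) = 0.83804.

0.8380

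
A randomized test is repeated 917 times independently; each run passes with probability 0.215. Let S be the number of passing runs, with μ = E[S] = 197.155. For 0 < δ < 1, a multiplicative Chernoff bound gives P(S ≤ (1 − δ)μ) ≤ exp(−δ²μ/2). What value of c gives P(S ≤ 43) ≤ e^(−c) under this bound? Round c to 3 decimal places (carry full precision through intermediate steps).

Write 43 = (1 − δ)μ, so δ = 1 − 43/197.155 = 0.7818975…
Then the exponent is δ²μ/2 = (μ − 43)²/(2μ) = 60.266704.

60.267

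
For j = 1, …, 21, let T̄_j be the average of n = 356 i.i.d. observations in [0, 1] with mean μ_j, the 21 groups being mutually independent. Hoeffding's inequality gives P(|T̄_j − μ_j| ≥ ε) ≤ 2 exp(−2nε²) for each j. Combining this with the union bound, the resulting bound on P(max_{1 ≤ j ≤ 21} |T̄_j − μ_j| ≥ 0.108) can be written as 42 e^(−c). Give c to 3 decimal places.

8.305

Union bound over the 21 events: P(max_{1 ≤ j ≤ 21} |T̄_j − μ_j| ≥ 0.108) ≤ 21·2·exp(−2nε²) = 42 exp(−2·356·0.108²).
So c = 2·356·0.108² = 8.3048.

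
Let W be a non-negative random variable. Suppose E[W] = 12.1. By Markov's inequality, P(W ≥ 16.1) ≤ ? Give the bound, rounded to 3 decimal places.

Markov's inequality: for a non-negative random variable, P(W ≥ a) ≤ E[W]/a.
Here E[W] = 12.1 and a = 16.1, so the bound is 12.1/16.1 = 0.7516.

0.752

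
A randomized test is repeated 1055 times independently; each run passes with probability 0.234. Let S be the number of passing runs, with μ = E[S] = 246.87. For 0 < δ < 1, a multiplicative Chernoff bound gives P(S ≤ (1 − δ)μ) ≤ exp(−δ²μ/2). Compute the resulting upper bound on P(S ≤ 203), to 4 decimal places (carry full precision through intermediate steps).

Write 203 = (1 − δ)μ, so δ = 1 − 203/246.87 = 0.1777049…
Then the exponent is δ²μ/2 = (μ − 203)²/(2μ) = 3.897956.
Bound = exp(−3.897956) = 0.02028.

0.0203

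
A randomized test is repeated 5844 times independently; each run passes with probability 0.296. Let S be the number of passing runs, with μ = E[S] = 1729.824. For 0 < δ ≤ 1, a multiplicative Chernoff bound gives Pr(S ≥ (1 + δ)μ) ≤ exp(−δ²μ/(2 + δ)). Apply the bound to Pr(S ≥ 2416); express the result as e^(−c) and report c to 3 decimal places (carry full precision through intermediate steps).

Write 2416 = (1 + δ)μ, so δ = 2416/1729.824 − 1 = 0.3966739…
Then the exponent is δ²μ/(2 + δ) = (2416 − μ)² / (μ·(2 + δ)) = 113.569101.

113.569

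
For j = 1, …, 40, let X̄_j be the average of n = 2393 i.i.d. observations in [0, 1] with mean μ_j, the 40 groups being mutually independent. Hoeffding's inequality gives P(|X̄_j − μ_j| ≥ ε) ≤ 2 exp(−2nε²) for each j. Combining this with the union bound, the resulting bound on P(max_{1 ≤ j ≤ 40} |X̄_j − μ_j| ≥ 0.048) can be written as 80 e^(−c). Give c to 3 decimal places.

Union bound over the 40 events: P(max_{1 ≤ j ≤ 40} |X̄_j − μ_j| ≥ 0.048) ≤ 40·2·exp(−2nε²) = 80 exp(−2·2393·0.048²).
So c = 2·2393·0.048² = 11.0269.

11.027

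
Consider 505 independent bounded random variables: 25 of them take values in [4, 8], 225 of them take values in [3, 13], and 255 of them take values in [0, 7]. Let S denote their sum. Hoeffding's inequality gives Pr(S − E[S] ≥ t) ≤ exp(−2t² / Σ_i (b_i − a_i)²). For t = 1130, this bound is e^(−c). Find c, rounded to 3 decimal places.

Σ(b_i − a_i)² = 25·4² + 225·10² + 255·7² = 35395.
c = 2t² / 35395 = 2·1130² / 35395 = 72.1514.

72.151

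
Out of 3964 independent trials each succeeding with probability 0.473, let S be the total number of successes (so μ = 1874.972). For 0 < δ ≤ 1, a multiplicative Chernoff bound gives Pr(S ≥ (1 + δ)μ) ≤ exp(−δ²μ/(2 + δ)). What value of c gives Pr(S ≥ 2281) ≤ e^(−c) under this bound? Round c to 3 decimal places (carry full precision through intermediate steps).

Write 2281 = (1 + δ)μ, so δ = 2281/1874.972 − 1 = 0.2165515…
Then the exponent is δ²μ/(2 + δ) = (2281 − μ)² / (μ·(2 + δ)) = 39.667913.

39.668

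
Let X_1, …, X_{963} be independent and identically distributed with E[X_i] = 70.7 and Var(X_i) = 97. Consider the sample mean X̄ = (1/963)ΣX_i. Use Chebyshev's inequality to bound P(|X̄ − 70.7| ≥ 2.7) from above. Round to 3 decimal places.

Var(X̄) = Var(X_i)/n = 97/963 = 0.10073.
Chebyshev: P(|X̄ − 70.7| ≥ 2.7) ≤ Var(X̄)/(2.7)² = 97/(963·2.7²) = 0.0138.

0.014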